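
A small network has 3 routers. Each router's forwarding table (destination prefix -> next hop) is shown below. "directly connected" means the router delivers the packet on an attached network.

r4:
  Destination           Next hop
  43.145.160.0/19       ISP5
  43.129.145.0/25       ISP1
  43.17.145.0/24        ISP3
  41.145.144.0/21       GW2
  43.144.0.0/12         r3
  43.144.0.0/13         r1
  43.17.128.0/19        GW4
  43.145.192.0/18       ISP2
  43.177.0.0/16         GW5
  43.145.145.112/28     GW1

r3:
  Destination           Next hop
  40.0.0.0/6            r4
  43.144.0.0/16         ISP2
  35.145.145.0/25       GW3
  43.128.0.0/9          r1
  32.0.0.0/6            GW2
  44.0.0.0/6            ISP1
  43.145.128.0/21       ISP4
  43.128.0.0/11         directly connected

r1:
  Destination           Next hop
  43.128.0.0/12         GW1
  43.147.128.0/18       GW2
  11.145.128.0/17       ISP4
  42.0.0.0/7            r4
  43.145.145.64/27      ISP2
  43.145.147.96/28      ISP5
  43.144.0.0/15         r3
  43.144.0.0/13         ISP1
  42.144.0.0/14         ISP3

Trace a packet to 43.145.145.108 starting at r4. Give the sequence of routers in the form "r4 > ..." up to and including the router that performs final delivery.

At r4: longest match for 43.145.145.108 is 43.144.0.0/13 -> r1
At r1: longest match for 43.145.145.108 is 43.144.0.0/15 -> r3
At r3: longest match for 43.145.145.108 is 43.128.0.0/11 -> directly connected

r4 > r1 > r3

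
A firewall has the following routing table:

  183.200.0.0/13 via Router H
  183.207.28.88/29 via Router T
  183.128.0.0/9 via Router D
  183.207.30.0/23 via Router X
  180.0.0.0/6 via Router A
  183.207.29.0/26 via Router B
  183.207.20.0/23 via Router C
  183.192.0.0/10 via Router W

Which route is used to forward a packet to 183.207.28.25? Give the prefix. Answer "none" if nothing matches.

183.200.0.0/13

Entries matching 183.207.28.25:
  180.0.0.0/6 (180.0.0.0 - 183.255.255.255)
  183.128.0.0/9 (183.128.0.0 - 183.255.255.255)
  183.192.0.0/10 (183.192.0.0 - 183.255.255.255)
  183.200.0.0/13 (183.200.0.0 - 183.207.255.255)
Most specific is 183.200.0.0/13.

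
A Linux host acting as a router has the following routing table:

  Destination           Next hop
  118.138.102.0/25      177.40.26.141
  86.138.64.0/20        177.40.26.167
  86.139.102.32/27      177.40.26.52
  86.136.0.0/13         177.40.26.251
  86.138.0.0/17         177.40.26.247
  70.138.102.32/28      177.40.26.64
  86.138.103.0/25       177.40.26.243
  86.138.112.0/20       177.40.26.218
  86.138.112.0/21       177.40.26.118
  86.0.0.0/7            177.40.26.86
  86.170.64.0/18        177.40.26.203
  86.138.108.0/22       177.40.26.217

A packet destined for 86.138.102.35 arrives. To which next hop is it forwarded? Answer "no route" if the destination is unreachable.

Routes whose prefix contains 86.138.102.35:
  86.0.0.0/7 (86.0.0.0 - 87.255.255.255) -> 177.40.26.86
  86.136.0.0/13 (86.136.0.0 - 86.143.255.255) -> 177.40.26.251
  86.138.0.0/17 (86.138.0.0 - 86.138.127.255) -> 177.40.26.247
More-specific entries that do NOT match:
  70.138.102.32/28 (70.138.102.32 - 70.138.102.47) does not contain 86.138.102.35
  86.139.102.32/27 (86.139.102.32 - 86.139.102.63) does not contain 86.138.102.35
  118.138.102.0/25 (118.138.102.0 - 118.138.102.127) does not contain 86.138.102.35
  86.138.103.0/25 (86.138.103.0 - 86.138.103.127) does not contain 86.138.102.35
  86.138.108.0/22 (86.138.108.0 - 86.138.111.255) does not contain 86.138.102.35
  86.138.112.0/21 (86.138.112.0 - 86.138.119.255) does not contain 86.138.102.35
  86.138.64.0/20 (86.138.64.0 - 86.138.79.255) does not contain 86.138.102.35
  86.138.112.0/20 (86.138.112.0 - 86.138.127.255) does not contain 86.138.102.35
  86.170.64.0/18 (86.170.64.0 - 86.170.127.255) does not contain 86.138.102.35
Longest matching prefix is /17 -> next hop 177.40.26.247.

177.40.26.247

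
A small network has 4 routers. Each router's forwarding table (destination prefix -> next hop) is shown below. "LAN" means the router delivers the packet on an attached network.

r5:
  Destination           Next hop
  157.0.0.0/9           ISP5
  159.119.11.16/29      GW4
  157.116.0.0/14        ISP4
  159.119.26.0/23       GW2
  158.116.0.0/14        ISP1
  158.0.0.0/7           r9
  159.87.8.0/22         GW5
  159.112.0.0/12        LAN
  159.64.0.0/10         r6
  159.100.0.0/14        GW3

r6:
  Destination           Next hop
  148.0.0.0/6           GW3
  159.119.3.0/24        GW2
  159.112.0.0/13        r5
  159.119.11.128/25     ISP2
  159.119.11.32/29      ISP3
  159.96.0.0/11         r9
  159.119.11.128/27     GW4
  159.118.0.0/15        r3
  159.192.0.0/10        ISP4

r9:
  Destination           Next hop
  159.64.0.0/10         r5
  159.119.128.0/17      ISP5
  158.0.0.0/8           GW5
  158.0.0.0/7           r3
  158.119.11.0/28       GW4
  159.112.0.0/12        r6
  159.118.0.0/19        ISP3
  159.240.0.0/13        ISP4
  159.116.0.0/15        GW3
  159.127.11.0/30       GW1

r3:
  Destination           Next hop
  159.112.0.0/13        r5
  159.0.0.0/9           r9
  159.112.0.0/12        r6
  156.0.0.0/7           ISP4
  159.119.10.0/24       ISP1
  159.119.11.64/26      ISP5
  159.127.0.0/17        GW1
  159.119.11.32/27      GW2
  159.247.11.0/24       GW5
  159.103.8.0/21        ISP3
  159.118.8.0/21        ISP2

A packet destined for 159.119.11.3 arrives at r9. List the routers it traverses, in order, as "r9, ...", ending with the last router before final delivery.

At r9: longest match for 159.119.11.3 is 159.112.0.0/12 -> r6
At r6: longest match for 159.119.11.3 is 159.118.0.0/15 -> r3
At r3: longest match for 159.119.11.3 is 159.112.0.0/13 -> r5
At r5: longest match for 159.119.11.3 is 159.112.0.0/12 -> LAN

r9, r6, r3, r5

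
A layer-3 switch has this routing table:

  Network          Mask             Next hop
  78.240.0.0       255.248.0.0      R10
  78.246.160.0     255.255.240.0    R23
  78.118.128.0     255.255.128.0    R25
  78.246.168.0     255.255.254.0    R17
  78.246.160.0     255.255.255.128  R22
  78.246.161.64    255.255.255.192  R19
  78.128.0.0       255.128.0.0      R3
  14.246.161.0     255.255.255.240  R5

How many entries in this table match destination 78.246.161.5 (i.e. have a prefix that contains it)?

Prefixes containing 78.246.161.5:
  78.128.0.0/9 (78.128.0.0 - 78.255.255.255)
  78.240.0.0/13 (78.240.0.0 - 78.247.255.255)
  78.246.160.0/20 (78.246.160.0 - 78.246.175.255)
Total matching entries: 3.

3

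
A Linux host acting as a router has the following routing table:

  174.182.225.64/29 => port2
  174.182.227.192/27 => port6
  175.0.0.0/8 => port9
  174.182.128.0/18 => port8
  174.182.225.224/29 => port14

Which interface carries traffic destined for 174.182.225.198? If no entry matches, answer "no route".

no route

No entry's prefix contains 174.182.225.198; there is no default route.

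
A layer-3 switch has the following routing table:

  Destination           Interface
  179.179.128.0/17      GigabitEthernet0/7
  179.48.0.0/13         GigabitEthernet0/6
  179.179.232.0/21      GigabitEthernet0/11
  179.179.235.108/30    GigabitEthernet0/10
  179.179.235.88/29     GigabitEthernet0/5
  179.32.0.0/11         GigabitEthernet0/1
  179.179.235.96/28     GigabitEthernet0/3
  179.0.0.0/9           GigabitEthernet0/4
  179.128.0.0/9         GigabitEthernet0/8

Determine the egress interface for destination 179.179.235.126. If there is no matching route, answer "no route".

GigabitEthernet0/11

Routes whose prefix contains 179.179.235.126:
  179.128.0.0/9 (179.128.0.0 - 179.255.255.255) -> GigabitEthernet0/8
  179.179.128.0/17 (179.179.128.0 - 179.179.255.255) -> GigabitEthernet0/7
  179.179.232.0/21 (179.179.232.0 - 179.179.239.255) -> GigabitEthernet0/11
More-specific entries that do NOT match:
  179.179.235.108/30 (179.179.235.108 - 179.179.235.111) does not contain 179.179.235.126
  179.179.235.88/29 (179.179.235.88 - 179.179.235.95) does not contain 179.179.235.126
  179.179.235.96/28 (179.179.235.96 - 179.179.235.111) does not contain 179.179.235.126
Longest matching prefix is /21 -> interface GigabitEthernet0/11.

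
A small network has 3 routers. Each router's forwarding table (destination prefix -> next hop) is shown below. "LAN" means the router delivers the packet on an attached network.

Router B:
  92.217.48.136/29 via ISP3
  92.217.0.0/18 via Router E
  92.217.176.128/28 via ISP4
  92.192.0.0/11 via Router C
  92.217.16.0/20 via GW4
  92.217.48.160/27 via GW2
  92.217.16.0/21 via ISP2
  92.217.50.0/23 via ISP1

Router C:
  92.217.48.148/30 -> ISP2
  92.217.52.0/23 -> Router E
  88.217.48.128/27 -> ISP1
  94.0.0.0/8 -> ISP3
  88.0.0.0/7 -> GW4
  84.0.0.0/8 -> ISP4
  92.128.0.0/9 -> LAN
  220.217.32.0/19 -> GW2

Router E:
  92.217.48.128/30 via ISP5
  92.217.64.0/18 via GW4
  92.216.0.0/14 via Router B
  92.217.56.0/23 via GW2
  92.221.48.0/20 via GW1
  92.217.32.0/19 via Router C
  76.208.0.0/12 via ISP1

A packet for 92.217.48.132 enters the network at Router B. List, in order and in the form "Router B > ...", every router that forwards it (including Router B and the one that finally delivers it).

Router B > Router E > Router C

At Router B: longest match for 92.217.48.132 is 92.217.0.0/18 -> Router E
At Router E: longest match for 92.217.48.132 is 92.217.32.0/19 -> Router C
At Router C: longest match for 92.217.48.132 is 92.128.0.0/9 -> LAN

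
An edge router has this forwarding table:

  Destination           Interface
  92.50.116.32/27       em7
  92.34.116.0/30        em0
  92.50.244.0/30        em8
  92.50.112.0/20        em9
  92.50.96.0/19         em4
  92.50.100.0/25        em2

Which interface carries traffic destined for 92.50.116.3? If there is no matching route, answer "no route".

em9

Routes whose prefix contains 92.50.116.3:
  92.50.96.0/19 (92.50.96.0 - 92.50.127.255) -> em4
  92.50.112.0/20 (92.50.112.0 - 92.50.127.255) -> em9
More-specific entries that do NOT match:
  92.34.116.0/30 (92.34.116.0 - 92.34.116.3) does not contain 92.50.116.3
  92.50.244.0/30 (92.50.244.0 - 92.50.244.3) does not contain 92.50.116.3
  92.50.116.32/27 (92.50.116.32 - 92.50.116.63) does not contain 92.50.116.3
  92.50.100.0/25 (92.50.100.0 - 92.50.100.127) does not contain 92.50.116.3
Longest matching prefix is /20 -> interface em9.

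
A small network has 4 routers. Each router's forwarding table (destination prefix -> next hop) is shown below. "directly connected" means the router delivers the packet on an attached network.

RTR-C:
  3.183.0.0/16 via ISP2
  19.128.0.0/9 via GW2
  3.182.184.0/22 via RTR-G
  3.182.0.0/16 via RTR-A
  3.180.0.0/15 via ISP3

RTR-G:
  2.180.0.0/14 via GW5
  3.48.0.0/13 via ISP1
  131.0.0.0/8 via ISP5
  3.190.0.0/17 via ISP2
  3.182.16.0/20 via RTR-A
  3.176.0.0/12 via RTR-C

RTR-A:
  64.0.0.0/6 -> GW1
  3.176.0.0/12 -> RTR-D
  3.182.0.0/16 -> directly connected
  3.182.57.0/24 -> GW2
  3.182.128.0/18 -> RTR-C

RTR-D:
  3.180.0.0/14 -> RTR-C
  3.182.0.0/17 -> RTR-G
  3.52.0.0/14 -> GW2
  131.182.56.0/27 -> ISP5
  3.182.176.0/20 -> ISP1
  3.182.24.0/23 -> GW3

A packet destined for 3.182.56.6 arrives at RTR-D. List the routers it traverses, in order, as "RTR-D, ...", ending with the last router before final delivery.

At RTR-D: longest match for 3.182.56.6 is 3.182.0.0/17 -> RTR-G
At RTR-G: longest match for 3.182.56.6 is 3.176.0.0/12 -> RTR-C
At RTR-C: longest match for 3.182.56.6 is 3.182.0.0/16 -> RTR-A
At RTR-A: longest match for 3.182.56.6 is 3.182.0.0/16 -> directly connected

RTR-D, RTR-G, RTR-C, RTR-A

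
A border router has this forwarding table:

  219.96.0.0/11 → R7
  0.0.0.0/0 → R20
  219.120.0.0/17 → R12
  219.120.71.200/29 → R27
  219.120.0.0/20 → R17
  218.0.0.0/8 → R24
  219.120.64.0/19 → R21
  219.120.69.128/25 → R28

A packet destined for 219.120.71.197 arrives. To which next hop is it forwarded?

R21

Routes whose prefix contains 219.120.71.197:
  0.0.0.0/0 (default, matches everything) -> R20
  219.96.0.0/11 (219.96.0.0 - 219.127.255.255) -> R7
  219.120.0.0/17 (219.120.0.0 - 219.120.127.255) -> R12
  219.120.64.0/19 (219.120.64.0 - 219.120.95.255) -> R21
More-specific entries that do NOT match:
  219.120.71.200/29 (219.120.71.200 - 219.120.71.207) does not contain 219.120.71.197
  219.120.69.128/25 (219.120.69.128 - 219.120.69.255) does not contain 219.120.71.197
  219.120.0.0/20 (219.120.0.0 - 219.120.15.255) does not contain 219.120.71.197
Longest matching prefix is /19 -> next hop R21.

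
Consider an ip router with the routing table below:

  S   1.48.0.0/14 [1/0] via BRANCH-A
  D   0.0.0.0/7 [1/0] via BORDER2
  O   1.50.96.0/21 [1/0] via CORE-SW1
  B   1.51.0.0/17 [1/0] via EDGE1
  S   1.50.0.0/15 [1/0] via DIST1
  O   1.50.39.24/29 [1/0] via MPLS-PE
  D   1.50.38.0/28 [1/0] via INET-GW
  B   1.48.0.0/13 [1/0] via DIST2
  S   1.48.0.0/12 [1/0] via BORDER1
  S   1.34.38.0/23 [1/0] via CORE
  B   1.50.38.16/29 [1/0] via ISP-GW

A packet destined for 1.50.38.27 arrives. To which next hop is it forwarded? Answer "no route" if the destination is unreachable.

Routes whose prefix contains 1.50.38.27:
  0.0.0.0/7 (0.0.0.0 - 1.255.255.255) -> BORDER2
  1.48.0.0/12 (1.48.0.0 - 1.63.255.255) -> BORDER1
  1.48.0.0/13 (1.48.0.0 - 1.55.255.255) -> DIST2
  1.48.0.0/14 (1.48.0.0 - 1.51.255.255) -> BRANCH-A
  1.50.0.0/15 (1.50.0.0 - 1.51.255.255) -> DIST1
More-specific entries that do NOT match:
  1.50.39.24/29 (1.50.39.24 - 1.50.39.31) does not contain 1.50.38.27
  1.50.38.16/29 (1.50.38.16 - 1.50.38.23) does not contain 1.50.38.27
  1.50.38.0/28 (1.50.38.0 - 1.50.38.15) does not contain 1.50.38.27
  1.34.38.0/23 (1.34.38.0 - 1.34.39.255) does not contain 1.50.38.27
  1.50.96.0/21 (1.50.96.0 - 1.50.103.255) does not contain 1.50.38.27
  1.51.0.0/17 (1.51.0.0 - 1.51.127.255) does not contain 1.50.38.27
Longest matching prefix is /15 -> next hop DIST1.

DIST1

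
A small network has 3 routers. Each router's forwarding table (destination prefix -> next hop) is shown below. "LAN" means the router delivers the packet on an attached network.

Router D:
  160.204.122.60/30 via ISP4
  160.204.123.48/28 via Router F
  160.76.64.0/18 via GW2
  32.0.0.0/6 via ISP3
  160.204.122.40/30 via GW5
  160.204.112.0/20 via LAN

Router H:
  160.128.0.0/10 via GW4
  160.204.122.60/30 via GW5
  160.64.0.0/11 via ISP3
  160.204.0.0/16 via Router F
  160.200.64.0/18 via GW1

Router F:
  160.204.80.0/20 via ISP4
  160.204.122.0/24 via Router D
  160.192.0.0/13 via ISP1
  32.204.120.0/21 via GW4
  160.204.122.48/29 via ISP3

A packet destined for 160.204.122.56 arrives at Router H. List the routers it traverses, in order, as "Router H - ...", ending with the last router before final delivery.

Router H - Router F - Router D

At Router H: longest match for 160.204.122.56 is 160.204.0.0/16 -> Router F
At Router F: longest match for 160.204.122.56 is 160.204.122.0/24 -> Router D
At Router D: longest match for 160.204.122.56 is 160.204.112.0/20 -> LAN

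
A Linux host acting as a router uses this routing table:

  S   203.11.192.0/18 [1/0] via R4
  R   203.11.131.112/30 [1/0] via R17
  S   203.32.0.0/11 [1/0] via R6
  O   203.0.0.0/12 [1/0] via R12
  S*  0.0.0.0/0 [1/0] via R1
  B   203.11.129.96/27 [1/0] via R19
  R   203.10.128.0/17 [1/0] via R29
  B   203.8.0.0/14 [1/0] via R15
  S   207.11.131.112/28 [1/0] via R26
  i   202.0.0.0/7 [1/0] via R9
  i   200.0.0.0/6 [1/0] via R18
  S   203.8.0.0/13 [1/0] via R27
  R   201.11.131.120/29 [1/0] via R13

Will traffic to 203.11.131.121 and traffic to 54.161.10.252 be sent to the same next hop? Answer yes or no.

no

203.11.131.121: longest match 203.8.0.0/14 -> R15
54.161.10.252: longest match 0.0.0.0/0 -> R1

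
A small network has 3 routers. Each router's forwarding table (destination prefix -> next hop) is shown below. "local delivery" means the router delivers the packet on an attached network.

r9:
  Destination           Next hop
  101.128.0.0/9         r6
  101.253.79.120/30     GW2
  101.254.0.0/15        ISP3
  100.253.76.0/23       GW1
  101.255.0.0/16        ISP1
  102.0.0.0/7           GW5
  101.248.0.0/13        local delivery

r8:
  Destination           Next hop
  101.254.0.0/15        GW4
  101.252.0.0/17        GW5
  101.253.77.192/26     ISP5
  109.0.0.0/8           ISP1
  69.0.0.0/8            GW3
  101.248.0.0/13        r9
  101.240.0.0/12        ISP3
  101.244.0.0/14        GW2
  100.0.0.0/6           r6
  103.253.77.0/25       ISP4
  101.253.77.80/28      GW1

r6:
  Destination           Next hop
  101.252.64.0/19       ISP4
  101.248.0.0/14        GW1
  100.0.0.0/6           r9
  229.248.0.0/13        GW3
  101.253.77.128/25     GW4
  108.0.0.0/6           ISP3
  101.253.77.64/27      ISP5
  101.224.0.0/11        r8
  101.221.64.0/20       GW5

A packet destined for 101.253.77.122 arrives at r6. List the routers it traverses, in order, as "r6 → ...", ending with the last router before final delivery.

r6 → r8 → r9

At r6: longest match for 101.253.77.122 is 101.224.0.0/11 -> r8
At r8: longest match for 101.253.77.122 is 101.248.0.0/13 -> r9
At r9: longest match for 101.253.77.122 is 101.248.0.0/13 -> local delivery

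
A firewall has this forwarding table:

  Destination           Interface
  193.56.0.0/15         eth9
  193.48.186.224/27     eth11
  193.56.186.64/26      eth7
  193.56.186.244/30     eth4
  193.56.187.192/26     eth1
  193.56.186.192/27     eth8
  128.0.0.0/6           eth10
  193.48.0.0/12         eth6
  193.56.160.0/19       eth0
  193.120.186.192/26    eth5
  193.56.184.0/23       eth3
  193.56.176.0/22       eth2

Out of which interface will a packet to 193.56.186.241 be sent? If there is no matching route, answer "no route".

Routes whose prefix contains 193.56.186.241:
  193.48.0.0/12 (193.48.0.0 - 193.63.255.255) -> eth6
  193.56.0.0/15 (193.56.0.0 - 193.57.255.255) -> eth9
  193.56.160.0/19 (193.56.160.0 - 193.56.191.255) -> eth0
More-specific entries that do NOT match:
  193.56.186.244/30 (193.56.186.244 - 193.56.186.247) does not contain 193.56.186.241
  193.48.186.224/27 (193.48.186.224 - 193.48.186.255) does not contain 193.56.186.241
  193.56.186.192/27 (193.56.186.192 - 193.56.186.223) does not contain 193.56.186.241
  193.56.186.64/26 (193.56.186.64 - 193.56.186.127) does not contain 193.56.186.241
  193.56.187.192/26 (193.56.187.192 - 193.56.187.255) does not contain 193.56.186.241
  193.120.186.192/26 (193.120.186.192 - 193.120.186.255) does not contain 193.56.186.241
  193.56.184.0/23 (193.56.184.0 - 193.56.185.255) does not contain 193.56.186.241
  193.56.176.0/22 (193.56.176.0 - 193.56.179.255) does not contain 193.56.186.241
Longest matching prefix is /19 -> interface eth0.

eth0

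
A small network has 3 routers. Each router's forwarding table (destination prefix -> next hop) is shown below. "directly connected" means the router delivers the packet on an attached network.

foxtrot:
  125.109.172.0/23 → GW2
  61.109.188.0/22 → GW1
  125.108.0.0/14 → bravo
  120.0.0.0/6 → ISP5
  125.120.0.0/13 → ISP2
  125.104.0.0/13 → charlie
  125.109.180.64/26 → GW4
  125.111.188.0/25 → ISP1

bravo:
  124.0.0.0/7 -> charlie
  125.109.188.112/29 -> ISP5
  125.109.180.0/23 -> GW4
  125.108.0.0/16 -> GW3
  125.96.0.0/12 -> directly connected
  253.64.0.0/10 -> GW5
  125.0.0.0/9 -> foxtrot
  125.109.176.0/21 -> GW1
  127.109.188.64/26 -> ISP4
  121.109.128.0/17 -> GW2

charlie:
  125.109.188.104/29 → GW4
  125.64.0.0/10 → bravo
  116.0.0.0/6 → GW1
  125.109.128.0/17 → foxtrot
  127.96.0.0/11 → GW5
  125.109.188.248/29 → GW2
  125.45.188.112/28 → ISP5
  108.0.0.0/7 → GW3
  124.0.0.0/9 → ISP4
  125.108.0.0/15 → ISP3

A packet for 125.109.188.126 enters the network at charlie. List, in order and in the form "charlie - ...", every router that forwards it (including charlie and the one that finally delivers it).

charlie - foxtrot - bravo

At charlie: longest match for 125.109.188.126 is 125.109.128.0/17 -> foxtrot
At foxtrot: longest match for 125.109.188.126 is 125.108.0.0/14 -> bravo
At bravo: longest match for 125.109.188.126 is 125.96.0.0/12 -> directly connected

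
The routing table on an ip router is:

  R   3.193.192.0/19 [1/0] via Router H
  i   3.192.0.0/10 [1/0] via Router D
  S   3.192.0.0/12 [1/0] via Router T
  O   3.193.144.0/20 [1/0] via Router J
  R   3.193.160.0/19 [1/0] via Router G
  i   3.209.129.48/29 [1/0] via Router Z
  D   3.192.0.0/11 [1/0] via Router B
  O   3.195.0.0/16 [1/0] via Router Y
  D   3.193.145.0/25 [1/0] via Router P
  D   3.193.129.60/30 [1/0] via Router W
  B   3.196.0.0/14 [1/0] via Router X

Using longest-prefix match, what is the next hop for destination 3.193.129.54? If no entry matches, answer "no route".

Router T

Routes whose prefix contains 3.193.129.54:
  3.192.0.0/10 (3.192.0.0 - 3.255.255.255) -> Router D
  3.192.0.0/11 (3.192.0.0 - 3.223.255.255) -> Router B
  3.192.0.0/12 (3.192.0.0 - 3.207.255.255) -> Router T
More-specific entries that do NOT match:
  3.193.129.60/30 (3.193.129.60 - 3.193.129.63) does not contain 3.193.129.54
  3.209.129.48/29 (3.209.129.48 - 3.209.129.55) does not contain 3.193.129.54
  3.193.145.0/25 (3.193.145.0 - 3.193.145.127) does not contain 3.193.129.54
  3.193.144.0/20 (3.193.144.0 - 3.193.159.255) does not contain 3.193.129.54
  3.193.192.0/19 (3.193.192.0 - 3.193.223.255) does not contain 3.193.129.54
  3.193.160.0/19 (3.193.160.0 - 3.193.191.255) does not contain 3.193.129.54
  3.195.0.0/16 (3.195.0.0 - 3.195.255.255) does not contain 3.193.129.54
  3.196.0.0/14 (3.196.0.0 - 3.199.255.255) does not contain 3.193.129.54
Longest matching prefix is /12 -> next hop Router T.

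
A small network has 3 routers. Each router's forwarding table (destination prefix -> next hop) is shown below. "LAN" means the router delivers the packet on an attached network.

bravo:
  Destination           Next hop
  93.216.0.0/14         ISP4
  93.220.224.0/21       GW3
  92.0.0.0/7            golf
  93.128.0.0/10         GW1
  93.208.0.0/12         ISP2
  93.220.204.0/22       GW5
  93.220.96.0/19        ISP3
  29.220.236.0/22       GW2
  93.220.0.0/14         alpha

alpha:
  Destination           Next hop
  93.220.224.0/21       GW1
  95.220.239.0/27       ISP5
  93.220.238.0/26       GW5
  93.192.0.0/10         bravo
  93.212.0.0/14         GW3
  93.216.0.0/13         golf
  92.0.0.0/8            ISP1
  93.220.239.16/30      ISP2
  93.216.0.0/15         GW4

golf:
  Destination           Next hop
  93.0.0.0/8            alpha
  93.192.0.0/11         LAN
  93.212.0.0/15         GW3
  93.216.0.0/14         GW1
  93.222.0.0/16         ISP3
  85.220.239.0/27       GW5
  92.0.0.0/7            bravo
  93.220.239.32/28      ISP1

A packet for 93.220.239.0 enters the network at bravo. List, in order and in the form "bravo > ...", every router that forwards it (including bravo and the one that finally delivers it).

bravo > alpha > golf

At bravo: longest match for 93.220.239.0 is 93.220.0.0/14 -> alpha
At alpha: longest match for 93.220.239.0 is 93.216.0.0/13 -> golf
At golf: longest match for 93.220.239.0 is 93.192.0.0/11 -> LAN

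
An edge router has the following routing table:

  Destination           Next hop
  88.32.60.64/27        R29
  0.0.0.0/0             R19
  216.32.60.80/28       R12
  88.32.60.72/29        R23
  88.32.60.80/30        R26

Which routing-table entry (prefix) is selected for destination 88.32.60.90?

88.32.60.64/27

Entries matching 88.32.60.90:
  0.0.0.0/0 (default, matches everything)
  88.32.60.64/27 (88.32.60.64 - 88.32.60.95)
Most specific is 88.32.60.64/27.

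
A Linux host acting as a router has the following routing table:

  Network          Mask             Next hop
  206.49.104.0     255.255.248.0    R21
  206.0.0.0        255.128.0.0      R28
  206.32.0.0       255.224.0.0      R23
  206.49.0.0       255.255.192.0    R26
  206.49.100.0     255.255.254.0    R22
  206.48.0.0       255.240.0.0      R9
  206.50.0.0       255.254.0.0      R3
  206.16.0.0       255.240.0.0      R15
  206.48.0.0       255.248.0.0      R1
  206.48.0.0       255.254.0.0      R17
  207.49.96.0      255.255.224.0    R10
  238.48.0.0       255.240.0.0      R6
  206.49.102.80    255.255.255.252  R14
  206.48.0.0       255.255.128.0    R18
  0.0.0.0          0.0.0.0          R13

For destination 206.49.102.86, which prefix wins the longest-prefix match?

206.48.0.0/15

Entries matching 206.49.102.86:
  0.0.0.0/0 (default, matches everything)
  206.0.0.0/9 (206.0.0.0 - 206.127.255.255)
  206.32.0.0/11 (206.32.0.0 - 206.63.255.255)
  206.48.0.0/12 (206.48.0.0 - 206.63.255.255)
  206.48.0.0/13 (206.48.0.0 - 206.55.255.255)
  206.48.0.0/15 (206.48.0.0 - 206.49.255.255)
Most specific is 206.48.0.0/15.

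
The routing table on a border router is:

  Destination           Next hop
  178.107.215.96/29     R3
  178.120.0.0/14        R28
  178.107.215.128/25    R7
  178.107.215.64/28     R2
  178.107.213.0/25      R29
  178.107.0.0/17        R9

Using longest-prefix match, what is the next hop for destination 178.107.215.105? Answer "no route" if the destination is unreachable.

No entry's prefix contains 178.107.215.105; there is no default route.

no route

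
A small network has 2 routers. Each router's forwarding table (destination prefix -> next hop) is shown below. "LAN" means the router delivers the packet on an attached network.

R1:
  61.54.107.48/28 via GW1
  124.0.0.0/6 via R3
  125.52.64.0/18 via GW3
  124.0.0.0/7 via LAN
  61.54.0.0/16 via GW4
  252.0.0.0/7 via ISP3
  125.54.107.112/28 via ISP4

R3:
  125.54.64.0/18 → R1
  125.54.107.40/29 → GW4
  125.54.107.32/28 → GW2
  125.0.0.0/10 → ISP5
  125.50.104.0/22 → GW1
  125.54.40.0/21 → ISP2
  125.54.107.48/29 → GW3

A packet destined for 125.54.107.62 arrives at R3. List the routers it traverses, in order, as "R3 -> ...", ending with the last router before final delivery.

R3 -> R1

At R3: longest match for 125.54.107.62 is 125.54.64.0/18 -> R1
At R1: longest match for 125.54.107.62 is 124.0.0.0/7 -> LAN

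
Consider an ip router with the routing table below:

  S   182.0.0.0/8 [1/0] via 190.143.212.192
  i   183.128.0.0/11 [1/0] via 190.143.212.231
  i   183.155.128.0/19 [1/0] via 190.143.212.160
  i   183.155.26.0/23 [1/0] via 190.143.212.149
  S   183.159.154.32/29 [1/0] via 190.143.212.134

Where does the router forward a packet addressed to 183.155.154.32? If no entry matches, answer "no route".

Routes whose prefix contains 183.155.154.32:
  183.128.0.0/11 (183.128.0.0 - 183.159.255.255) -> 190.143.212.231
  183.155.128.0/19 (183.155.128.0 - 183.155.159.255) -> 190.143.212.160
More-specific entries that do NOT match:
  183.159.154.32/29 (183.159.154.32 - 183.159.154.39) does not contain 183.155.154.32
  183.155.26.0/23 (183.155.26.0 - 183.155.27.255) does not contain 183.155.154.32
Longest matching prefix is /19 -> next hop 190.143.212.160.

190.143.212.160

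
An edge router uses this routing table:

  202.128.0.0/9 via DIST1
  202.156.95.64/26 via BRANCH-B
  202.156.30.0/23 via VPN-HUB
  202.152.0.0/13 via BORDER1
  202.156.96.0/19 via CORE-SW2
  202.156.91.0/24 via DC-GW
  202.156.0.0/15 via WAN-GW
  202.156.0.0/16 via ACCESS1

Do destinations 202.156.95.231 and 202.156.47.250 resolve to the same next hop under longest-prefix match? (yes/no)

yes

202.156.95.231: longest match 202.156.0.0/16 -> ACCESS1
202.156.47.250: longest match 202.156.0.0/16 -> ACCESS1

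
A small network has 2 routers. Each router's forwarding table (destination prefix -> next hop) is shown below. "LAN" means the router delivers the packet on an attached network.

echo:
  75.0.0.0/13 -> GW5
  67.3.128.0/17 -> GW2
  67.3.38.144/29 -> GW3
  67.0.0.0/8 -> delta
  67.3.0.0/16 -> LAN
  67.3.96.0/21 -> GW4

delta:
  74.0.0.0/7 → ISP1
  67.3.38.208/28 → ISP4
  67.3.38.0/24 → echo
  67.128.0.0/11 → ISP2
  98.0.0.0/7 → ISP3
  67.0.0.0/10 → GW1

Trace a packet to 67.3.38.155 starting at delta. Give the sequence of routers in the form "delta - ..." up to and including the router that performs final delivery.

At delta: longest match for 67.3.38.155 is 67.3.38.0/24 -> echo
At echo: longest match for 67.3.38.155 is 67.3.0.0/16 -> LAN

delta - echo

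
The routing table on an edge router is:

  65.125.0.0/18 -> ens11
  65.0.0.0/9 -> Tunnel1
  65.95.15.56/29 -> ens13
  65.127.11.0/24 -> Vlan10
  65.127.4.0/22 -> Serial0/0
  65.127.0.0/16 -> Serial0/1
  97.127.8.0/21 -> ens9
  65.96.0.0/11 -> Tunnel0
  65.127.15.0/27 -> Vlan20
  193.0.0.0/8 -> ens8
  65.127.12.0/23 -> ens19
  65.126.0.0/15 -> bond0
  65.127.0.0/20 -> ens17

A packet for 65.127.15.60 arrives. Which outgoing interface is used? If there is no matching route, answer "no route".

Routes whose prefix contains 65.127.15.60:
  65.0.0.0/9 (65.0.0.0 - 65.127.255.255) -> Tunnel1
  65.96.0.0/11 (65.96.0.0 - 65.127.255.255) -> Tunnel0
  65.126.0.0/15 (65.126.0.0 - 65.127.255.255) -> bond0
  65.127.0.0/16 (65.127.0.0 - 65.127.255.255) -> Serial0/1
  65.127.0.0/20 (65.127.0.0 - 65.127.15.255) -> ens17
More-specific entries that do NOT match:
  65.95.15.56/29 (65.95.15.56 - 65.95.15.63) does not contain 65.127.15.60
  65.127.15.0/27 (65.127.15.0 - 65.127.15.31) does not contain 65.127.15.60
  65.127.11.0/24 (65.127.11.0 - 65.127.11.255) does not contain 65.127.15.60
  65.127.12.0/23 (65.127.12.0 - 65.127.13.255) does not contain 65.127.15.60
  65.127.4.0/22 (65.127.4.0 - 65.127.7.255) does not contain 65.127.15.60
  97.127.8.0/21 (97.127.8.0 - 97.127.15.255) does not contain 65.127.15.60
Longest matching prefix is /20 -> interface ens17.

ens17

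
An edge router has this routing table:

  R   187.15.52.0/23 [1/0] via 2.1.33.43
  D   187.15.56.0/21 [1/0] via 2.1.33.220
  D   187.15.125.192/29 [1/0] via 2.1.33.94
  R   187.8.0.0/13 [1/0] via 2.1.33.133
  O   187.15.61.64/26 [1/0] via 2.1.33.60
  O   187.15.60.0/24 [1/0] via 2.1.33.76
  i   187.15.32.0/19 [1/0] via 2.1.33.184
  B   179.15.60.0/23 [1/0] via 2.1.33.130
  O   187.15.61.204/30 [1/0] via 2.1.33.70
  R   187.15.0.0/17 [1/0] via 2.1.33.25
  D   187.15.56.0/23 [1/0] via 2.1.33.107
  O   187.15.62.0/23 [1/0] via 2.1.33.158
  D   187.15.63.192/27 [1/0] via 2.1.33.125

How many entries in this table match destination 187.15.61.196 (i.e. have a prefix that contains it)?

4

Prefixes containing 187.15.61.196:
  187.8.0.0/13 (187.8.0.0 - 187.15.255.255)
  187.15.0.0/17 (187.15.0.0 - 187.15.127.255)
  187.15.32.0/19 (187.15.32.0 - 187.15.63.255)
  187.15.56.0/21 (187.15.56.0 - 187.15.63.255)
Total matching entries: 4.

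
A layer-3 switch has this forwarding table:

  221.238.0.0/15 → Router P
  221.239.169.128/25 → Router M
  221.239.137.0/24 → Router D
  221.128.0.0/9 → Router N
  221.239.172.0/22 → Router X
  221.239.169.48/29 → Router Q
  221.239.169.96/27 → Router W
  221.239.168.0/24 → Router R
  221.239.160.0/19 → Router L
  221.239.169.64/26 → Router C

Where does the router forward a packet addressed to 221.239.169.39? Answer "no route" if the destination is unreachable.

Routes whose prefix contains 221.239.169.39:
  221.128.0.0/9 (221.128.0.0 - 221.255.255.255) -> Router N
  221.238.0.0/15 (221.238.0.0 - 221.239.255.255) -> Router P
  221.239.160.0/19 (221.239.160.0 - 221.239.191.255) -> Router L
More-specific entries that do NOT match:
  221.239.169.48/29 (221.239.169.48 - 221.239.169.55) does not contain 221.239.169.39
  221.239.169.96/27 (221.239.169.96 - 221.239.169.127) does not contain 221.239.169.39
  221.239.169.64/26 (221.239.169.64 - 221.239.169.127) does not contain 221.239.169.39
  221.239.169.128/25 (221.239.169.128 - 221.239.169.255) does not contain 221.239.169.39
  221.239.137.0/24 (221.239.137.0 - 221.239.137.255) does not contain 221.239.169.39
  221.239.168.0/24 (221.239.168.0 - 221.239.168.255) does not contain 221.239.169.39
  221.239.172.0/22 (221.239.172.0 - 221.239.175.255) does not contain 221.239.169.39
Longest matching prefix is /19 -> next hop Router L.

Router L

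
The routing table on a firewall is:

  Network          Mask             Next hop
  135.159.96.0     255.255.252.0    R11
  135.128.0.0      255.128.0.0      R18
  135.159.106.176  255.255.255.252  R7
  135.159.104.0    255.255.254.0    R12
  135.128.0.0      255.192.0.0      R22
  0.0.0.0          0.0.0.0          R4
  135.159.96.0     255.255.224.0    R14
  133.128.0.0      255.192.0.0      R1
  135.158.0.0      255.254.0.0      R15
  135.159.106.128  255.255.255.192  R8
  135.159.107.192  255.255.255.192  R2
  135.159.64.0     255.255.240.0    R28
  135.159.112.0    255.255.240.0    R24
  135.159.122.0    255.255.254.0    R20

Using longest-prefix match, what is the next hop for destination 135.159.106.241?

Routes whose prefix contains 135.159.106.241:
  0.0.0.0/0 (default, matches everything) -> R4
  135.128.0.0/9 (135.128.0.0 - 135.255.255.255) -> R18
  135.128.0.0/10 (135.128.0.0 - 135.191.255.255) -> R22
  135.158.0.0/15 (135.158.0.0 - 135.159.255.255) -> R15
  135.159.96.0/19 (135.159.96.0 - 135.159.127.255) -> R14
More-specific entries that do NOT match:
  135.159.106.176/30 (135.159.106.176 - 135.159.106.179) does not contain 135.159.106.241
  135.159.106.128/26 (135.159.106.128 - 135.159.106.191) does not contain 135.159.106.241
  135.159.107.192/26 (135.159.107.192 - 135.159.107.255) does not contain 135.159.106.241
  135.159.104.0/23 (135.159.104.0 - 135.159.105.255) does not contain 135.159.106.241
  135.159.122.0/23 (135.159.122.0 - 135.159.123.255) does not contain 135.159.106.241
  135.159.96.0/22 (135.159.96.0 - 135.159.99.255) does not contain 135.159.106.241
  135.159.64.0/20 (135.159.64.0 - 135.159.79.255) does not contain 135.159.106.241
  135.159.112.0/20 (135.159.112.0 - 135.159.127.255) does not contain 135.159.106.241
Longest matching prefix is /19 -> next hop R14.

R14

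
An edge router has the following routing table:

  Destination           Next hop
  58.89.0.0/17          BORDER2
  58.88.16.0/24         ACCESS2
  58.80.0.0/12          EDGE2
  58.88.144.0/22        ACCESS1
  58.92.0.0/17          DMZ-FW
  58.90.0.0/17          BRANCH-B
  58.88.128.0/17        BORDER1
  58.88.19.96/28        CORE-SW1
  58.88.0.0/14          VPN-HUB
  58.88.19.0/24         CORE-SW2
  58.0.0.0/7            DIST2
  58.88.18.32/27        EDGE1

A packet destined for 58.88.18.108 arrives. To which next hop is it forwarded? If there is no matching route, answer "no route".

Routes whose prefix contains 58.88.18.108:
  58.0.0.0/7 (58.0.0.0 - 59.255.255.255) -> DIST2
  58.80.0.0/12 (58.80.0.0 - 58.95.255.255) -> EDGE2
  58.88.0.0/14 (58.88.0.0 - 58.91.255.255) -> VPN-HUB
More-specific entries that do NOT match:
  58.88.19.96/28 (58.88.19.96 - 58.88.19.111) does not contain 58.88.18.108
  58.88.18.32/27 (58.88.18.32 - 58.88.18.63) does not contain 58.88.18.108
  58.88.16.0/24 (58.88.16.0 - 58.88.16.255) does not contain 58.88.18.108
  58.88.19.0/24 (58.88.19.0 - 58.88.19.255) does not contain 58.88.18.108
  58.88.144.0/22 (58.88.144.0 - 58.88.147.255) does not contain 58.88.18.108
  58.89.0.0/17 (58.89.0.0 - 58.89.127.255) does not contain 58.88.18.108
  58.92.0.0/17 (58.92.0.0 - 58.92.127.255) does not contain 58.88.18.108
  58.90.0.0/17 (58.90.0.0 - 58.90.127.255) does not contain 58.88.18.108
  58.88.128.0/17 (58.88.128.0 - 58.88.255.255) does not contain 58.88.18.108
Longest matching prefix is /14 -> next hop VPN-HUB.

VPN-HUB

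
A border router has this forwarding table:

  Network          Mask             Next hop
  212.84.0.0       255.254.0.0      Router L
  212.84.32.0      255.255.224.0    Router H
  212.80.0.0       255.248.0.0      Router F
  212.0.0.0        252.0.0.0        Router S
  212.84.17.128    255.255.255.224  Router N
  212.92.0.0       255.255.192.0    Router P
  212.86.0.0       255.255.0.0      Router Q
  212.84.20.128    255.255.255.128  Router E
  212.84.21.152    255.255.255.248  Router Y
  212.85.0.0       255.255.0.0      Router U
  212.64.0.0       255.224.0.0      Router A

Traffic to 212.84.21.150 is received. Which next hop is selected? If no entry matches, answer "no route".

Router L

Routes whose prefix contains 212.84.21.150:
  212.0.0.0/6 (212.0.0.0 - 215.255.255.255) -> Router S
  212.64.0.0/11 (212.64.0.0 - 212.95.255.255) -> Router A
  212.80.0.0/13 (212.80.0.0 - 212.87.255.255) -> Router F
  212.84.0.0/15 (212.84.0.0 - 212.85.255.255) -> Router L
More-specific entries that do NOT match:
  212.84.21.152/29 (212.84.21.152 - 212.84.21.159) does not contain 212.84.21.150
  212.84.17.128/27 (212.84.17.128 - 212.84.17.159) does not contain 212.84.21.150
  212.84.20.128/25 (212.84.20.128 - 212.84.20.255) does not contain 212.84.21.150
  212.84.32.0/19 (212.84.32.0 - 212.84.63.255) does not contain 212.84.21.150
  212.92.0.0/18 (212.92.0.0 - 212.92.63.255) does not contain 212.84.21.150
  212.86.0.0/16 (212.86.0.0 - 212.86.255.255) does not contain 212.84.21.150
  212.85.0.0/16 (212.85.0.0 - 212.85.255.255) does not contain 212.84.21.150
Longest matching prefix is /15 -> next hop Router L.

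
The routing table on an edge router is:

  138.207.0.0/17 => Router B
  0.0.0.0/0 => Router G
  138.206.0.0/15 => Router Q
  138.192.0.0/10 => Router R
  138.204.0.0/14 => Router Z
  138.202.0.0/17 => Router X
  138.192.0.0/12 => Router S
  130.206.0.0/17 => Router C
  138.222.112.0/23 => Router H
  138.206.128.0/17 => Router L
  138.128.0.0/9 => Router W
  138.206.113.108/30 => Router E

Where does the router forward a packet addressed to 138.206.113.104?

Router Q

Routes whose prefix contains 138.206.113.104:
  0.0.0.0/0 (default, matches everything) -> Router G
  138.128.0.0/9 (138.128.0.0 - 138.255.255.255) -> Router W
  138.192.0.0/10 (138.192.0.0 - 138.255.255.255) -> Router R
  138.192.0.0/12 (138.192.0.0 - 138.207.255.255) -> Router S
  138.204.0.0/14 (138.204.0.0 - 138.207.255.255) -> Router Z
  138.206.0.0/15 (138.206.0.0 - 138.207.255.255) -> Router Q
More-specific entries that do NOT match:
  138.206.113.108/30 (138.206.113.108 - 138.206.113.111) does not contain 138.206.113.104
  138.222.112.0/23 (138.222.112.0 - 138.222.113.255) does not contain 138.206.113.104
  138.207.0.0/17 (138.207.0.0 - 138.207.127.255) does not contain 138.206.113.104
  138.202.0.0/17 (138.202.0.0 - 138.202.127.255) does not contain 138.206.113.104
  130.206.0.0/17 (130.206.0.0 - 130.206.127.255) does not contain 138.206.113.104
  138.206.128.0/17 (138.206.128.0 - 138.206.255.255) does not contain 138.206.113.104
Longest matching prefix is /15 -> next hop Router Q.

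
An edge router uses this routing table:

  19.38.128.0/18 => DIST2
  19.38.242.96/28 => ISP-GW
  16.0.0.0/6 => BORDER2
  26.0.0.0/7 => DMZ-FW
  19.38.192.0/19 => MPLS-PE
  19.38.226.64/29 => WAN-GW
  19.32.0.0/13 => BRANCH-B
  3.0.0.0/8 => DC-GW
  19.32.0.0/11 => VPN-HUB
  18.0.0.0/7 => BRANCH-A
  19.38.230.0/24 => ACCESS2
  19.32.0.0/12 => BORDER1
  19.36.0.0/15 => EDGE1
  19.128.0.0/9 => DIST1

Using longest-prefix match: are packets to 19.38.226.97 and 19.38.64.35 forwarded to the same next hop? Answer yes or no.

19.38.226.97: longest match 19.32.0.0/13 -> BRANCH-B
19.38.64.35: longest match 19.32.0.0/13 -> BRANCH-B

yes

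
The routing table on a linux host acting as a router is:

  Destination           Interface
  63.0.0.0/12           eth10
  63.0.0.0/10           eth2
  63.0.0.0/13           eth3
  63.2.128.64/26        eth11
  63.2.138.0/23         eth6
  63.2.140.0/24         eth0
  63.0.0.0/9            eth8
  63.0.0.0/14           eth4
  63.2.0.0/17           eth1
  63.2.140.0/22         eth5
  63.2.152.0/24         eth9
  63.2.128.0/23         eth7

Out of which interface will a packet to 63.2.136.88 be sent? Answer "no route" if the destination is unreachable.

eth4

Routes whose prefix contains 63.2.136.88:
  63.0.0.0/9 (63.0.0.0 - 63.127.255.255) -> eth8
  63.0.0.0/10 (63.0.0.0 - 63.63.255.255) -> eth2
  63.0.0.0/12 (63.0.0.0 - 63.15.255.255) -> eth10
  63.0.0.0/13 (63.0.0.0 - 63.7.255.255) -> eth3
  63.0.0.0/14 (63.0.0.0 - 63.3.255.255) -> eth4
More-specific entries that do NOT match:
  63.2.128.64/26 (63.2.128.64 - 63.2.128.127) does not contain 63.2.136.88
  63.2.140.0/24 (63.2.140.0 - 63.2.140.255) does not contain 63.2.136.88
  63.2.152.0/24 (63.2.152.0 - 63.2.152.255) does not contain 63.2.136.88
  63.2.138.0/23 (63.2.138.0 - 63.2.139.255) does not contain 63.2.136.88
  63.2.128.0/23 (63.2.128.0 - 63.2.129.255) does not contain 63.2.136.88
  63.2.140.0/22 (63.2.140.0 - 63.2.143.255) does not contain 63.2.136.88
  63.2.0.0/17 (63.2.0.0 - 63.2.127.255) does not contain 63.2.136.88
Longest matching prefix is /14 -> interface eth4.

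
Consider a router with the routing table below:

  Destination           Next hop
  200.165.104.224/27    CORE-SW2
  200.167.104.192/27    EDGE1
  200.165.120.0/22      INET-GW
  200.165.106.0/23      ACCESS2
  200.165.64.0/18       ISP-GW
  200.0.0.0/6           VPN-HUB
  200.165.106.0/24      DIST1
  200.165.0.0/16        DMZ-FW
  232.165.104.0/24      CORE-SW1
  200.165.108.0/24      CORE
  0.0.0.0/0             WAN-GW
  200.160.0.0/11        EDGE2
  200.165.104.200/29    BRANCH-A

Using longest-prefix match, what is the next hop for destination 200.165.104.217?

Routes whose prefix contains 200.165.104.217:
  0.0.0.0/0 (default, matches everything) -> WAN-GW
  200.0.0.0/6 (200.0.0.0 - 203.255.255.255) -> VPN-HUB
  200.160.0.0/11 (200.160.0.0 - 200.191.255.255) -> EDGE2
  200.165.0.0/16 (200.165.0.0 - 200.165.255.255) -> DMZ-FW
  200.165.64.0/18 (200.165.64.0 - 200.165.127.255) -> ISP-GW
More-specific entries that do NOT match:
  200.165.104.200/29 (200.165.104.200 - 200.165.104.207) does not contain 200.165.104.217
  200.165.104.224/27 (200.165.104.224 - 200.165.104.255) does not contain 200.165.104.217
  200.167.104.192/27 (200.167.104.192 - 200.167.104.223) does not contain 200.165.104.217
  200.165.106.0/24 (200.165.106.0 - 200.165.106.255) does not contain 200.165.104.217
  232.165.104.0/24 (232.165.104.0 - 232.165.104.255) does not contain 200.165.104.217
  200.165.108.0/24 (200.165.108.0 - 200.165.108.255) does not contain 200.165.104.217
  200.165.106.0/23 (200.165.106.0 - 200.165.107.255) does not contain 200.165.104.217
  200.165.120.0/22 (200.165.120.0 - 200.165.123.255) does not contain 200.165.104.217
Longest matching prefix is /18 -> next hop ISP-GW.

ISP-GW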